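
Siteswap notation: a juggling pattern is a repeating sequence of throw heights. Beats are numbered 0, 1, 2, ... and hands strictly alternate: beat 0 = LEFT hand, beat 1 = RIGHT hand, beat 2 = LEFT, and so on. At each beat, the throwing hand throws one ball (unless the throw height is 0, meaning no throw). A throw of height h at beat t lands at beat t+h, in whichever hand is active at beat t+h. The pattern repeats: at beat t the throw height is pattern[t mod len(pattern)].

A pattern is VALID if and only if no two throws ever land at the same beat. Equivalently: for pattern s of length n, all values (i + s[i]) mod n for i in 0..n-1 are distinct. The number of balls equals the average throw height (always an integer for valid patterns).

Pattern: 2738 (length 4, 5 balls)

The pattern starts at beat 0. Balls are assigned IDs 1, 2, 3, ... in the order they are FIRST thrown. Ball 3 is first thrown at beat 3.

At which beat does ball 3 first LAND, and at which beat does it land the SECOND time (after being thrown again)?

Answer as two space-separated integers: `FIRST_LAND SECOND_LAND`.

Answer: 11 19

Derivation:
Beat 0 (L): throw ball1 h=2 -> lands@2:L; in-air after throw: [b1@2:L]
Beat 1 (R): throw ball2 h=7 -> lands@8:L; in-air after throw: [b1@2:L b2@8:L]
Beat 2 (L): throw ball1 h=3 -> lands@5:R; in-air after throw: [b1@5:R b2@8:L]
Beat 3 (R): throw ball3 h=8 -> lands@11:R; in-air after throw: [b1@5:R b2@8:L b3@11:R]
Beat 4 (L): throw ball4 h=2 -> lands@6:L; in-air after throw: [b1@5:R b4@6:L b2@8:L b3@11:R]
Beat 5 (R): throw ball1 h=7 -> lands@12:L; in-air after throw: [b4@6:L b2@8:L b3@11:R b1@12:L]
Beat 6 (L): throw ball4 h=3 -> lands@9:R; in-air after throw: [b2@8:L b4@9:R b3@11:R b1@12:L]
Beat 7 (R): throw ball5 h=8 -> lands@15:R; in-air after throw: [b2@8:L b4@9:R b3@11:R b1@12:L b5@15:R]
Beat 8 (L): throw ball2 h=2 -> lands@10:L; in-air after throw: [b4@9:R b2@10:L b3@11:R b1@12:L b5@15:R]
Beat 9 (R): throw ball4 h=7 -> lands@16:L; in-air after throw: [b2@10:L b3@11:R b1@12:L b5@15:R b4@16:L]
Beat 10 (L): throw ball2 h=3 -> lands@13:R; in-air after throw: [b3@11:R b1@12:L b2@13:R b5@15:R b4@16:L]
Beat 11 (R): throw ball3 h=8 -> lands@19:R; in-air after throw: [b1@12:L b2@13:R b5@15:R b4@16:L b3@19:R]
Beat 12 (L): throw ball1 h=2 -> lands@14:L; in-air after throw: [b2@13:R b1@14:L b5@15:R b4@16:L b3@19:R]
Ball 3: thrown@3 h=8 -> first land @11; rethrown@11 h=8 -> second land @19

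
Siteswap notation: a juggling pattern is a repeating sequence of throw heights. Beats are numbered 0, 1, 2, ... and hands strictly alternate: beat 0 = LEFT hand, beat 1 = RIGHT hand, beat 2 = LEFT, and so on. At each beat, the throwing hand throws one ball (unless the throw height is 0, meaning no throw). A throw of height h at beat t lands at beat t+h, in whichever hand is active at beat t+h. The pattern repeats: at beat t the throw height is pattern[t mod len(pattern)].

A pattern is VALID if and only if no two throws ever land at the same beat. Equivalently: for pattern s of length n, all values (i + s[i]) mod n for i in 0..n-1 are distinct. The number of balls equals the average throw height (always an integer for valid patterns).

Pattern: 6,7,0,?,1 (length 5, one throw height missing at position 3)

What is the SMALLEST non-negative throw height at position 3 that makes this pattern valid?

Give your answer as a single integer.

Answer: 1

Derivation:
i=0: (0 + 6) mod 5 = 1
i=1: (1 + 7) mod 5 = 3
i=2: (2 + 0) mod 5 = 2
i=3: s[i]=? (unknown)
i=4: (4 + 1) mod 5 = 0
Known residues: [0, 1, 2, 3]; need a permutation of 0..4, so missing residue r = 4
Need (3 + s) mod 5 = 4; smallest s = (4 - 3) mod 5 = 1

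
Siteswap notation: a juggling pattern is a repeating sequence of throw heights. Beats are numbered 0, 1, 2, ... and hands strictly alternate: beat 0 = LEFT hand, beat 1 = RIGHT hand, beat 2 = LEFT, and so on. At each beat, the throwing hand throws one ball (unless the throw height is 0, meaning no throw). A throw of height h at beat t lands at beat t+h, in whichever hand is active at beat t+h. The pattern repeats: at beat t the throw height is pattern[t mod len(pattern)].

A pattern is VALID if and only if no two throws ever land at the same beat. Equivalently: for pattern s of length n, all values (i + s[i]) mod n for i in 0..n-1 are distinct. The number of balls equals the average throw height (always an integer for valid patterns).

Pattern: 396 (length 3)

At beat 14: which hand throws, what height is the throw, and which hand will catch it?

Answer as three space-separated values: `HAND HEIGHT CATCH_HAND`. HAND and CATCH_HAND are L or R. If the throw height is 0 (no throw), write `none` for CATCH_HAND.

Beat 14: 14 mod 2 = 0, so hand = L
Throw height = pattern[14 mod 3] = pattern[2] = 6
Lands at beat 14+6=20, 20 mod 2 = 0, so catch hand = L

Answer: L 6 L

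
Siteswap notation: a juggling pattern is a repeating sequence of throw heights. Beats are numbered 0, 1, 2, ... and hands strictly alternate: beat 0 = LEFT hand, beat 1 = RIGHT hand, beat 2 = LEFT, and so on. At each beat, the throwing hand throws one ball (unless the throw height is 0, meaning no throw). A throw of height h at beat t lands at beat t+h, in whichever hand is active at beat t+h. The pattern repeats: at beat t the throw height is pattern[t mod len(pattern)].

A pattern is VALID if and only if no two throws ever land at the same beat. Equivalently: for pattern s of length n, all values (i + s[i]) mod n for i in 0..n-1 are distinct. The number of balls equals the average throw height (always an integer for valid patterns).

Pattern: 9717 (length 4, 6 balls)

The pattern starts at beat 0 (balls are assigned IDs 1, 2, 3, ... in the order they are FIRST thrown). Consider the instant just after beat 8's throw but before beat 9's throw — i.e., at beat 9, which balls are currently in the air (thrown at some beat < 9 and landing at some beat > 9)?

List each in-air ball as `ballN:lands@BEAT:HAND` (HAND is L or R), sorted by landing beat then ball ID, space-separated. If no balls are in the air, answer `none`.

Answer: ball3:lands@10:L ball5:lands@12:L ball4:lands@13:R ball6:lands@14:L ball2:lands@17:R

Derivation:
Beat 0 (L): throw ball1 h=9 -> lands@9:R; in-air after throw: [b1@9:R]
Beat 1 (R): throw ball2 h=7 -> lands@8:L; in-air after throw: [b2@8:L b1@9:R]
Beat 2 (L): throw ball3 h=1 -> lands@3:R; in-air after throw: [b3@3:R b2@8:L b1@9:R]
Beat 3 (R): throw ball3 h=7 -> lands@10:L; in-air after throw: [b2@8:L b1@9:R b3@10:L]
Beat 4 (L): throw ball4 h=9 -> lands@13:R; in-air after throw: [b2@8:L b1@9:R b3@10:L b4@13:R]
Beat 5 (R): throw ball5 h=7 -> lands@12:L; in-air after throw: [b2@8:L b1@9:R b3@10:L b5@12:L b4@13:R]
Beat 6 (L): throw ball6 h=1 -> lands@7:R; in-air after throw: [b6@7:R b2@8:L b1@9:R b3@10:L b5@12:L b4@13:R]
Beat 7 (R): throw ball6 h=7 -> lands@14:L; in-air after throw: [b2@8:L b1@9:R b3@10:L b5@12:L b4@13:R b6@14:L]
Beat 8 (L): throw ball2 h=9 -> lands@17:R; in-air after throw: [b1@9:R b3@10:L b5@12:L b4@13:R b6@14:L b2@17:R]
Beat 9 (R): throw ball1 h=7 -> lands@16:L; in-air after throw: [b3@10:L b5@12:L b4@13:R b6@14:L b1@16:L b2@17:R]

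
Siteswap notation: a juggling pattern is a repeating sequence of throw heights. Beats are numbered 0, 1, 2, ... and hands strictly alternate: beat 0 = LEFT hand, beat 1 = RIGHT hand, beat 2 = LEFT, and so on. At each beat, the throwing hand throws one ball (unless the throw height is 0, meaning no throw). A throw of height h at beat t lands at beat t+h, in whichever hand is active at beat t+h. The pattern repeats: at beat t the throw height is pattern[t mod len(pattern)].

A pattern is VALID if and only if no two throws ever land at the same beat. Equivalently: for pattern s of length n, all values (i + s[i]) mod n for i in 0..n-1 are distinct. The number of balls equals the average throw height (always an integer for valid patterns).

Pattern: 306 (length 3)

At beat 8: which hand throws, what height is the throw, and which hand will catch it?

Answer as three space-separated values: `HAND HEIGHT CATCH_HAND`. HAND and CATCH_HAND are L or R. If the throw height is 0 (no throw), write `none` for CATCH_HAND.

Answer: L 6 L

Derivation:
Beat 8: 8 mod 2 = 0, so hand = L
Throw height = pattern[8 mod 3] = pattern[2] = 6
Lands at beat 8+6=14, 14 mod 2 = 0, so catch hand = L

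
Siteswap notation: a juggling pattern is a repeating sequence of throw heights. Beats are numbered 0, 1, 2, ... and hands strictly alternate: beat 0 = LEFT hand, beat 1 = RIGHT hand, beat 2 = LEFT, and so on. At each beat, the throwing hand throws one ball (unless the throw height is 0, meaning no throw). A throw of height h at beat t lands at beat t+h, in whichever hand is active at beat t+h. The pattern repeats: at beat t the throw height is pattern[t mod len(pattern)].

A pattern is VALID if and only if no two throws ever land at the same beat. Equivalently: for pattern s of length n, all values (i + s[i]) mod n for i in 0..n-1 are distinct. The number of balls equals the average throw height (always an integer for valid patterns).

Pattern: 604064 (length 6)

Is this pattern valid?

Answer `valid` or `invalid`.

i=0: (i + s[i]) mod n = (0 + 6) mod 6 = 0
i=1: (i + s[i]) mod n = (1 + 0) mod 6 = 1
i=2: (i + s[i]) mod n = (2 + 4) mod 6 = 0
i=3: (i + s[i]) mod n = (3 + 0) mod 6 = 3
i=4: (i + s[i]) mod n = (4 + 6) mod 6 = 4
i=5: (i + s[i]) mod n = (5 + 4) mod 6 = 3
Residues: [0, 1, 0, 3, 4, 3], distinct: False

Answer: invalid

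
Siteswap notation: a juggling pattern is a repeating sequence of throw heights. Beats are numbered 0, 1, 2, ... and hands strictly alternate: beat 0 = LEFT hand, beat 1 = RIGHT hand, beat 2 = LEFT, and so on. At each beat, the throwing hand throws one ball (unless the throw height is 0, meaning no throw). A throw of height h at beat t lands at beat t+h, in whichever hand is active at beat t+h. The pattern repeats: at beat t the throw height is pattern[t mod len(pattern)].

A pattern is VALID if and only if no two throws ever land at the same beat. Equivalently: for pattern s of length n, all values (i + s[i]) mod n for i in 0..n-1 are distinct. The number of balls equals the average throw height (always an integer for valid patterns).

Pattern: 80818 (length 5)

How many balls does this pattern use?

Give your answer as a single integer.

Pattern = [8, 0, 8, 1, 8], length n = 5
  position 0: throw height = 8, running sum = 8
  position 1: throw height = 0, running sum = 8
  position 2: throw height = 8, running sum = 16
  position 3: throw height = 1, running sum = 17
  position 4: throw height = 8, running sum = 25
Total sum = 25; balls = sum / n = 25 / 5 = 5

Answer: 5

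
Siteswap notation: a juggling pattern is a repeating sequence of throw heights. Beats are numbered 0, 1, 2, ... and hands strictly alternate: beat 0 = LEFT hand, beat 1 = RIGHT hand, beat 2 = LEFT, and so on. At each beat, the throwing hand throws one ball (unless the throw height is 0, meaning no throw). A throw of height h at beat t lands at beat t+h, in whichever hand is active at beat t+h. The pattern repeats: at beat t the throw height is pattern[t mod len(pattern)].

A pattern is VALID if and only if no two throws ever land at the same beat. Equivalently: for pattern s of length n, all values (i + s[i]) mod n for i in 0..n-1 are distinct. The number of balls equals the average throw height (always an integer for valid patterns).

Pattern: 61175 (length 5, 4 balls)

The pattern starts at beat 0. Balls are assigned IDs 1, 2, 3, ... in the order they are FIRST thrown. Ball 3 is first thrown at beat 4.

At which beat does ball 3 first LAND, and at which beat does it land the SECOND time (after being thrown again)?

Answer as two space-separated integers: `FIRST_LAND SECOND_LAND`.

Answer: 9 14

Derivation:
Beat 0 (L): throw ball1 h=6 -> lands@6:L; in-air after throw: [b1@6:L]
Beat 1 (R): throw ball2 h=1 -> lands@2:L; in-air after throw: [b2@2:L b1@6:L]
Beat 2 (L): throw ball2 h=1 -> lands@3:R; in-air after throw: [b2@3:R b1@6:L]
Beat 3 (R): throw ball2 h=7 -> lands@10:L; in-air after throw: [b1@6:L b2@10:L]
Beat 4 (L): throw ball3 h=5 -> lands@9:R; in-air after throw: [b1@6:L b3@9:R b2@10:L]
Beat 5 (R): throw ball4 h=6 -> lands@11:R; in-air after throw: [b1@6:L b3@9:R b2@10:L b4@11:R]
Beat 6 (L): throw ball1 h=1 -> lands@7:R; in-air after throw: [b1@7:R b3@9:R b2@10:L b4@11:R]
Beat 7 (R): throw ball1 h=1 -> lands@8:L; in-air after throw: [b1@8:L b3@9:R b2@10:L b4@11:R]
Beat 8 (L): throw ball1 h=7 -> lands@15:R; in-air after throw: [b3@9:R b2@10:L b4@11:R b1@15:R]
Beat 9 (R): throw ball3 h=5 -> lands@14:L; in-air after throw: [b2@10:L b4@11:R b3@14:L b1@15:R]
Beat 10 (L): throw ball2 h=6 -> lands@16:L; in-air after throw: [b4@11:R b3@14:L b1@15:R b2@16:L]
Beat 11 (R): throw ball4 h=1 -> lands@12:L; in-air after throw: [b4@12:L b3@14:L b1@15:R b2@16:L]
Beat 12 (L): throw ball4 h=1 -> lands@13:R; in-air after throw: [b4@13:R b3@14:L b1@15:R b2@16:L]
Beat 13 (R): throw ball4 h=7 -> lands@20:L; in-air after throw: [b3@14:L b1@15:R b2@16:L b4@20:L]
Beat 14 (L): throw ball3 h=5 -> lands@19:R; in-air after throw: [b1@15:R b2@16:L b3@19:R b4@20:L]
Ball 3: thrown@4 h=5 -> first land @9; rethrown@9 h=5 -> second land @14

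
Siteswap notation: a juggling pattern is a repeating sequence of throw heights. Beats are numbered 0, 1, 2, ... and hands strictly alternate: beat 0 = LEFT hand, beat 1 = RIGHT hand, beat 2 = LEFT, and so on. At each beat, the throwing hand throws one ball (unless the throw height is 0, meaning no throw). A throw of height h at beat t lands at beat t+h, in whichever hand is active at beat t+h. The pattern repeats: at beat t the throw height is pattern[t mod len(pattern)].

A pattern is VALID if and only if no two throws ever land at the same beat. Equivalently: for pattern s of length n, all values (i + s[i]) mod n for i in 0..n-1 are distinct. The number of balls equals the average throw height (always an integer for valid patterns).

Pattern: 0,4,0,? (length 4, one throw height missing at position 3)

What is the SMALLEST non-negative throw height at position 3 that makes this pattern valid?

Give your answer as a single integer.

i=0: (0 + 0) mod 4 = 0
i=1: (1 + 4) mod 4 = 1
i=2: (2 + 0) mod 4 = 2
i=3: s[i]=? (unknown)
Known residues: [0, 1, 2]; need a permutation of 0..3, so missing residue r = 3
Need (3 + s) mod 4 = 3; smallest s = (3 - 3) mod 4 = 0

Answer: 0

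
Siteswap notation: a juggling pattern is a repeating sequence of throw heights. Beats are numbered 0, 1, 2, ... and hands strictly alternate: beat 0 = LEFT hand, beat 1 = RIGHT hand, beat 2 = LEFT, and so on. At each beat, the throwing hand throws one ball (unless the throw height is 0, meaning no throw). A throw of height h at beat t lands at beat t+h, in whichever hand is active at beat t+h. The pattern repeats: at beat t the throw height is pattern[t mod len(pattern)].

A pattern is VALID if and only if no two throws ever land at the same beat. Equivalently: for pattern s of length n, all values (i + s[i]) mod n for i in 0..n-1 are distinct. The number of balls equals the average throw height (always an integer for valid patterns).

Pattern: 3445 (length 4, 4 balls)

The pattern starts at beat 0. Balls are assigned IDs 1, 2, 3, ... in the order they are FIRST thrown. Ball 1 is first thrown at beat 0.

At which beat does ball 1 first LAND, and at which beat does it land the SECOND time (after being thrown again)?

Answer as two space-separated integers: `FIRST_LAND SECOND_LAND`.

Answer: 3 8

Derivation:
Beat 0 (L): throw ball1 h=3 -> lands@3:R; in-air after throw: [b1@3:R]
Beat 1 (R): throw ball2 h=4 -> lands@5:R; in-air after throw: [b1@3:R b2@5:R]
Beat 2 (L): throw ball3 h=4 -> lands@6:L; in-air after throw: [b1@3:R b2@5:R b3@6:L]
Beat 3 (R): throw ball1 h=5 -> lands@8:L; in-air after throw: [b2@5:R b3@6:L b1@8:L]
Beat 4 (L): throw ball4 h=3 -> lands@7:R; in-air after throw: [b2@5:R b3@6:L b4@7:R b1@8:L]
Beat 5 (R): throw ball2 h=4 -> lands@9:R; in-air after throw: [b3@6:L b4@7:R b1@8:L b2@9:R]
Beat 6 (L): throw ball3 h=4 -> lands@10:L; in-air after throw: [b4@7:R b1@8:L b2@9:R b3@10:L]
Beat 7 (R): throw ball4 h=5 -> lands@12:L; in-air after throw: [b1@8:L b2@9:R b3@10:L b4@12:L]
Beat 8 (L): throw ball1 h=3 -> lands@11:R; in-air after throw: [b2@9:R b3@10:L b1@11:R b4@12:L]
Ball 1: thrown@0 h=3 -> first land @3; rethrown@3 h=5 -> second land @8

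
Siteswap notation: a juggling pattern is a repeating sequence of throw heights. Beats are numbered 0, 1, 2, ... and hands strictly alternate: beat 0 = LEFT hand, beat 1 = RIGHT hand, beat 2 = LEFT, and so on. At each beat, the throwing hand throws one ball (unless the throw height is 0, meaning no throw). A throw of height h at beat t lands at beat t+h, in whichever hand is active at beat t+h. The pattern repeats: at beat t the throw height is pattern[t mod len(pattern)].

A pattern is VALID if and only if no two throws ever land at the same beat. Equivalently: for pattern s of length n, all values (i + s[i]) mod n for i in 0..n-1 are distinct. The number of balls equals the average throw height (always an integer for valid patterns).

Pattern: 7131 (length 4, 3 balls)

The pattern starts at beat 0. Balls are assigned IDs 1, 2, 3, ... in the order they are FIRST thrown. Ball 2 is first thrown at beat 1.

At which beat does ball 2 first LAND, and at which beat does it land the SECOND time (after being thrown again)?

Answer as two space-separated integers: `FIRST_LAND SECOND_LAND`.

Answer: 2 5

Derivation:
Beat 0 (L): throw ball1 h=7 -> lands@7:R; in-air after throw: [b1@7:R]
Beat 1 (R): throw ball2 h=1 -> lands@2:L; in-air after throw: [b2@2:L b1@7:R]
Beat 2 (L): throw ball2 h=3 -> lands@5:R; in-air after throw: [b2@5:R b1@7:R]
Beat 3 (R): throw ball3 h=1 -> lands@4:L; in-air after throw: [b3@4:L b2@5:R b1@7:R]
Beat 4 (L): throw ball3 h=7 -> lands@11:R; in-air after throw: [b2@5:R b1@7:R b3@11:R]
Beat 5 (R): throw ball2 h=1 -> lands@6:L; in-air after throw: [b2@6:L b1@7:R b3@11:R]
Ball 2: thrown@1 h=1 -> first land @2; rethrown@2 h=3 -> second land @5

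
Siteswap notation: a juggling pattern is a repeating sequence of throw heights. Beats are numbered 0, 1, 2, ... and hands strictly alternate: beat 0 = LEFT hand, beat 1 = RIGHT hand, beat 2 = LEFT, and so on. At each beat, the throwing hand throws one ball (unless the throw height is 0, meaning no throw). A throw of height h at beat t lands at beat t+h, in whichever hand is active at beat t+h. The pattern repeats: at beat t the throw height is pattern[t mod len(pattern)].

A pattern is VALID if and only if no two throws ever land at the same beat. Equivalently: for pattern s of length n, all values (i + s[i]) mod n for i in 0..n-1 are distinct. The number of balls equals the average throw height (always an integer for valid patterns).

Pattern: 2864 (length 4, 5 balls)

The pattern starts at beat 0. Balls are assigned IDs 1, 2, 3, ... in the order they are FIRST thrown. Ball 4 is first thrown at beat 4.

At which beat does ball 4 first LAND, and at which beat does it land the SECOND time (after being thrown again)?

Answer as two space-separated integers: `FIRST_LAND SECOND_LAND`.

Beat 0 (L): throw ball1 h=2 -> lands@2:L; in-air after throw: [b1@2:L]
Beat 1 (R): throw ball2 h=8 -> lands@9:R; in-air after throw: [b1@2:L b2@9:R]
Beat 2 (L): throw ball1 h=6 -> lands@8:L; in-air after throw: [b1@8:L b2@9:R]
Beat 3 (R): throw ball3 h=4 -> lands@7:R; in-air after throw: [b3@7:R b1@8:L b2@9:R]
Beat 4 (L): throw ball4 h=2 -> lands@6:L; in-air after throw: [b4@6:L b3@7:R b1@8:L b2@9:R]
Beat 5 (R): throw ball5 h=8 -> lands@13:R; in-air after throw: [b4@6:L b3@7:R b1@8:L b2@9:R b5@13:R]
Beat 6 (L): throw ball4 h=6 -> lands@12:L; in-air after throw: [b3@7:R b1@8:L b2@9:R b4@12:L b5@13:R]
Beat 7 (R): throw ball3 h=4 -> lands@11:R; in-air after throw: [b1@8:L b2@9:R b3@11:R b4@12:L b5@13:R]
Beat 8 (L): throw ball1 h=2 -> lands@10:L; in-air after throw: [b2@9:R b1@10:L b3@11:R b4@12:L b5@13:R]
Beat 9 (R): throw ball2 h=8 -> lands@17:R; in-air after throw: [b1@10:L b3@11:R b4@12:L b5@13:R b2@17:R]
Beat 10 (L): throw ball1 h=6 -> lands@16:L; in-air after throw: [b3@11:R b4@12:L b5@13:R b1@16:L b2@17:R]
Beat 11 (R): throw ball3 h=4 -> lands@15:R; in-air after throw: [b4@12:L b5@13:R b3@15:R b1@16:L b2@17:R]
Beat 12 (L): throw ball4 h=2 -> lands@14:L; in-air after throw: [b5@13:R b4@14:L b3@15:R b1@16:L b2@17:R]
Ball 4: thrown@4 h=2 -> first land @6; rethrown@6 h=6 -> second land @12

Answer: 6 12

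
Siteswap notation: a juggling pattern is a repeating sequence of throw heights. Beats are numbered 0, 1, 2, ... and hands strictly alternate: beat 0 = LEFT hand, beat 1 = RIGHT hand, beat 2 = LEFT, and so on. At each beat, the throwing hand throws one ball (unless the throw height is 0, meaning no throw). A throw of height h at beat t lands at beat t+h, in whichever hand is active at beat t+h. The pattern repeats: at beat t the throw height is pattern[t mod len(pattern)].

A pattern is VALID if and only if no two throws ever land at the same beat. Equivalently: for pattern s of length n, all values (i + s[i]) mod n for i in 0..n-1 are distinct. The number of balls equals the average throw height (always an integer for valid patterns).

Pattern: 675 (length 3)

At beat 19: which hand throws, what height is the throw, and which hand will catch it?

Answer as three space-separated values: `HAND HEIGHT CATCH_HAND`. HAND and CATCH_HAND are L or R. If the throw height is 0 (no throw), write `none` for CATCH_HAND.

Beat 19: 19 mod 2 = 1, so hand = R
Throw height = pattern[19 mod 3] = pattern[1] = 7
Lands at beat 19+7=26, 26 mod 2 = 0, so catch hand = L

Answer: R 7 L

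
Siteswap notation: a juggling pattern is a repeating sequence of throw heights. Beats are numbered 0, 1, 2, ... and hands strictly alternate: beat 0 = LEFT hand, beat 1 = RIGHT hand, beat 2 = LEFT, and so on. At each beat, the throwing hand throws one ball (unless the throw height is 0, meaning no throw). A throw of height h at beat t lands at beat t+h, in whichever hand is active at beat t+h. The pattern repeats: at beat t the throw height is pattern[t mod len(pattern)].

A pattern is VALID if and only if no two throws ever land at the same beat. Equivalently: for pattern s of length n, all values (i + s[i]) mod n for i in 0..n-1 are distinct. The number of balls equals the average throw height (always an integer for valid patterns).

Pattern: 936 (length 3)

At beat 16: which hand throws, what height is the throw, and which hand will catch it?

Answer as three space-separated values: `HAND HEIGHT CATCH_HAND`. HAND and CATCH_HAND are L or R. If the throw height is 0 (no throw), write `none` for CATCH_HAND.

Answer: L 3 R

Derivation:
Beat 16: 16 mod 2 = 0, so hand = L
Throw height = pattern[16 mod 3] = pattern[1] = 3
Lands at beat 16+3=19, 19 mod 2 = 1, so catch hand = R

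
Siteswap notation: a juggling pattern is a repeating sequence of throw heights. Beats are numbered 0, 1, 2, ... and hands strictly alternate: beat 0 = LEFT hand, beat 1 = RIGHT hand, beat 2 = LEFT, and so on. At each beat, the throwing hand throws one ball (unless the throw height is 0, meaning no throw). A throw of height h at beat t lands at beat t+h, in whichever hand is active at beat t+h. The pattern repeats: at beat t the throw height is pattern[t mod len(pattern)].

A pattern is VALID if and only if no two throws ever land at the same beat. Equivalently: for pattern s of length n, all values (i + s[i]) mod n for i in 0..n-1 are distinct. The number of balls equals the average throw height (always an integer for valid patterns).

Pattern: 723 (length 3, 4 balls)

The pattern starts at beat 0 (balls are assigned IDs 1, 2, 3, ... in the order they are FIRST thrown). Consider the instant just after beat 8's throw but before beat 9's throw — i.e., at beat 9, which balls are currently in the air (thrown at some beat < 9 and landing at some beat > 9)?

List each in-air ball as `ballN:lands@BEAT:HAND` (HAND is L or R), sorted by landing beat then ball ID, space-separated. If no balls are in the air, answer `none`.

Beat 0 (L): throw ball1 h=7 -> lands@7:R; in-air after throw: [b1@7:R]
Beat 1 (R): throw ball2 h=2 -> lands@3:R; in-air after throw: [b2@3:R b1@7:R]
Beat 2 (L): throw ball3 h=3 -> lands@5:R; in-air after throw: [b2@3:R b3@5:R b1@7:R]
Beat 3 (R): throw ball2 h=7 -> lands@10:L; in-air after throw: [b3@5:R b1@7:R b2@10:L]
Beat 4 (L): throw ball4 h=2 -> lands@6:L; in-air after throw: [b3@5:R b4@6:L b1@7:R b2@10:L]
Beat 5 (R): throw ball3 h=3 -> lands@8:L; in-air after throw: [b4@6:L b1@7:R b3@8:L b2@10:L]
Beat 6 (L): throw ball4 h=7 -> lands@13:R; in-air after throw: [b1@7:R b3@8:L b2@10:L b4@13:R]
Beat 7 (R): throw ball1 h=2 -> lands@9:R; in-air after throw: [b3@8:L b1@9:R b2@10:L b4@13:R]
Beat 8 (L): throw ball3 h=3 -> lands@11:R; in-air after throw: [b1@9:R b2@10:L b3@11:R b4@13:R]
Beat 9 (R): throw ball1 h=7 -> lands@16:L; in-air after throw: [b2@10:L b3@11:R b4@13:R b1@16:L]

Answer: ball2:lands@10:L ball3:lands@11:R ball4:lands@13:R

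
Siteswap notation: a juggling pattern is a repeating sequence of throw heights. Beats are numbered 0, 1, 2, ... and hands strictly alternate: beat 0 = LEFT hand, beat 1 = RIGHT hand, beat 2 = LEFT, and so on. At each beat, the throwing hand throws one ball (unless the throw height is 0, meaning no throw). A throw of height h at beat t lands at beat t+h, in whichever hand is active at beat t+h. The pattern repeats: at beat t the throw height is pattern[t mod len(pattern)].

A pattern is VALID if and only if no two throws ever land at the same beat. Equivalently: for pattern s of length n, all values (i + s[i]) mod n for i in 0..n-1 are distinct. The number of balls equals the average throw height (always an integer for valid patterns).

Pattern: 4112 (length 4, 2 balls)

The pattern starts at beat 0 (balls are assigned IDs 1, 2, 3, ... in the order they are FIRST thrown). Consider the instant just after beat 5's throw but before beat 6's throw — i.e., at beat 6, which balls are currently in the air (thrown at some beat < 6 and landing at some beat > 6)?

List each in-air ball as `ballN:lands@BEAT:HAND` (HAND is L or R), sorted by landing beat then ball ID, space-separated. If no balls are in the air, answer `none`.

Beat 0 (L): throw ball1 h=4 -> lands@4:L; in-air after throw: [b1@4:L]
Beat 1 (R): throw ball2 h=1 -> lands@2:L; in-air after throw: [b2@2:L b1@4:L]
Beat 2 (L): throw ball2 h=1 -> lands@3:R; in-air after throw: [b2@3:R b1@4:L]
Beat 3 (R): throw ball2 h=2 -> lands@5:R; in-air after throw: [b1@4:L b2@5:R]
Beat 4 (L): throw ball1 h=4 -> lands@8:L; in-air after throw: [b2@5:R b1@8:L]
Beat 5 (R): throw ball2 h=1 -> lands@6:L; in-air after throw: [b2@6:L b1@8:L]
Beat 6 (L): throw ball2 h=1 -> lands@7:R; in-air after throw: [b2@7:R b1@8:L]

Answer: ball1:lands@8:L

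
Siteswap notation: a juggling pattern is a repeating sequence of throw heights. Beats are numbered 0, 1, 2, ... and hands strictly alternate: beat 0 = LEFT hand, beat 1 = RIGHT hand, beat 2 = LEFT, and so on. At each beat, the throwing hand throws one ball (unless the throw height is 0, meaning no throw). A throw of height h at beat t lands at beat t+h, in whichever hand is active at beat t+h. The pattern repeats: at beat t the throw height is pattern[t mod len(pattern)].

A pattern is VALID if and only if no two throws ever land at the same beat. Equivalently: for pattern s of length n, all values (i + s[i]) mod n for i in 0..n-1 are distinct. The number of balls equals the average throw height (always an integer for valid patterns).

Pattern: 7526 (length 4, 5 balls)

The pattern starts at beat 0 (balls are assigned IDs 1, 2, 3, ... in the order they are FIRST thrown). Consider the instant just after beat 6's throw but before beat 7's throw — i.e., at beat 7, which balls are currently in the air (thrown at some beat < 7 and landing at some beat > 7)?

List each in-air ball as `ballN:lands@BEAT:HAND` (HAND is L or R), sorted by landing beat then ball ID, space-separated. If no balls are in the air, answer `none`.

Answer: ball2:lands@8:L ball4:lands@9:R ball5:lands@10:L ball3:lands@11:R

Derivation:
Beat 0 (L): throw ball1 h=7 -> lands@7:R; in-air after throw: [b1@7:R]
Beat 1 (R): throw ball2 h=5 -> lands@6:L; in-air after throw: [b2@6:L b1@7:R]
Beat 2 (L): throw ball3 h=2 -> lands@4:L; in-air after throw: [b3@4:L b2@6:L b1@7:R]
Beat 3 (R): throw ball4 h=6 -> lands@9:R; in-air after throw: [b3@4:L b2@6:L b1@7:R b4@9:R]
Beat 4 (L): throw ball3 h=7 -> lands@11:R; in-air after throw: [b2@6:L b1@7:R b4@9:R b3@11:R]
Beat 5 (R): throw ball5 h=5 -> lands@10:L; in-air after throw: [b2@6:L b1@7:R b4@9:R b5@10:L b3@11:R]
Beat 6 (L): throw ball2 h=2 -> lands@8:L; in-air after throw: [b1@7:R b2@8:L b4@9:R b5@10:L b3@11:R]
Beat 7 (R): throw ball1 h=6 -> lands@13:R; in-air after throw: [b2@8:L b4@9:R b5@10:L b3@11:R b1@13:R]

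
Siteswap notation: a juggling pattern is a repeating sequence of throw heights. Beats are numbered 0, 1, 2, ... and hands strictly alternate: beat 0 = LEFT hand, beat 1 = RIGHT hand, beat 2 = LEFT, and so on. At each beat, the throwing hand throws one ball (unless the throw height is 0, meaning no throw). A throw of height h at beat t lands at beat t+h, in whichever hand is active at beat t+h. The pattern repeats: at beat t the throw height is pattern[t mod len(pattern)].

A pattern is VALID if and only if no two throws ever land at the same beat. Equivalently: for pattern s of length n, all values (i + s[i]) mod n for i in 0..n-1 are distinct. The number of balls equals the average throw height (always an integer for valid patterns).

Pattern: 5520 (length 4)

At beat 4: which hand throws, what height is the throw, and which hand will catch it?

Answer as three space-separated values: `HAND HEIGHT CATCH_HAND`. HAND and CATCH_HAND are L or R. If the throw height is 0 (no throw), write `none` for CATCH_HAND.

Answer: L 5 R

Derivation:
Beat 4: 4 mod 2 = 0, so hand = L
Throw height = pattern[4 mod 4] = pattern[0] = 5
Lands at beat 4+5=9, 9 mod 2 = 1, so catch hand = R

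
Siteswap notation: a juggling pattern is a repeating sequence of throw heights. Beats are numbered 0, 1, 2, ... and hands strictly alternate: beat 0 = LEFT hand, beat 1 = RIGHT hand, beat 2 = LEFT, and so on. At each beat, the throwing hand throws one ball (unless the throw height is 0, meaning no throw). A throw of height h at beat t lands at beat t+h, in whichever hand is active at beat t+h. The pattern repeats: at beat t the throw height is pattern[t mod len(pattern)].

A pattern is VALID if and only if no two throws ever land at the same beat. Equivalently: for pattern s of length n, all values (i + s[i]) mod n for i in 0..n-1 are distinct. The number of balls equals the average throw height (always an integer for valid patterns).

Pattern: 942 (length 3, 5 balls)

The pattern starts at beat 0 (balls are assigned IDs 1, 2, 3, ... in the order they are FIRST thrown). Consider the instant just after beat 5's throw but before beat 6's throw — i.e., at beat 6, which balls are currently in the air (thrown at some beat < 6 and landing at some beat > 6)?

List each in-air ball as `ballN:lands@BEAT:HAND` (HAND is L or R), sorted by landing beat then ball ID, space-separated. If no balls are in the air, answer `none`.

Beat 0 (L): throw ball1 h=9 -> lands@9:R; in-air after throw: [b1@9:R]
Beat 1 (R): throw ball2 h=4 -> lands@5:R; in-air after throw: [b2@5:R b1@9:R]
Beat 2 (L): throw ball3 h=2 -> lands@4:L; in-air after throw: [b3@4:L b2@5:R b1@9:R]
Beat 3 (R): throw ball4 h=9 -> lands@12:L; in-air after throw: [b3@4:L b2@5:R b1@9:R b4@12:L]
Beat 4 (L): throw ball3 h=4 -> lands@8:L; in-air after throw: [b2@5:R b3@8:L b1@9:R b4@12:L]
Beat 5 (R): throw ball2 h=2 -> lands@7:R; in-air after throw: [b2@7:R b3@8:L b1@9:R b4@12:L]
Beat 6 (L): throw ball5 h=9 -> lands@15:R; in-air after throw: [b2@7:R b3@8:L b1@9:R b4@12:L b5@15:R]

Answer: ball2:lands@7:R ball3:lands@8:L ball1:lands@9:R ball4:lands@12:L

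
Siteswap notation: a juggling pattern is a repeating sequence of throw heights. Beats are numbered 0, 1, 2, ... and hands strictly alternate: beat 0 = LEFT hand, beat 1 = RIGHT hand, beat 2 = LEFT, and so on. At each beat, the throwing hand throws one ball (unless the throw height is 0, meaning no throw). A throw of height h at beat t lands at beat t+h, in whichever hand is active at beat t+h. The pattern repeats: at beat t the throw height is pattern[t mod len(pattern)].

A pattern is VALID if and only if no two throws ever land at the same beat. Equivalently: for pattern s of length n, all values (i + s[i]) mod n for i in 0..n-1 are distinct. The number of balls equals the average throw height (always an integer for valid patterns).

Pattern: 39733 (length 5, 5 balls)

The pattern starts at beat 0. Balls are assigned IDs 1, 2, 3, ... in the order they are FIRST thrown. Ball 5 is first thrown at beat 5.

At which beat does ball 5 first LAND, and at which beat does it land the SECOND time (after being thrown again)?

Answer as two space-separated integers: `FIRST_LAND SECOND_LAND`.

Beat 0 (L): throw ball1 h=3 -> lands@3:R; in-air after throw: [b1@3:R]
Beat 1 (R): throw ball2 h=9 -> lands@10:L; in-air after throw: [b1@3:R b2@10:L]
Beat 2 (L): throw ball3 h=7 -> lands@9:R; in-air after throw: [b1@3:R b3@9:R b2@10:L]
Beat 3 (R): throw ball1 h=3 -> lands@6:L; in-air after throw: [b1@6:L b3@9:R b2@10:L]
Beat 4 (L): throw ball4 h=3 -> lands@7:R; in-air after throw: [b1@6:L b4@7:R b3@9:R b2@10:L]
Beat 5 (R): throw ball5 h=3 -> lands@8:L; in-air after throw: [b1@6:L b4@7:R b5@8:L b3@9:R b2@10:L]
Beat 6 (L): throw ball1 h=9 -> lands@15:R; in-air after throw: [b4@7:R b5@8:L b3@9:R b2@10:L b1@15:R]
Beat 7 (R): throw ball4 h=7 -> lands@14:L; in-air after throw: [b5@8:L b3@9:R b2@10:L b4@14:L b1@15:R]
Beat 8 (L): throw ball5 h=3 -> lands@11:R; in-air after throw: [b3@9:R b2@10:L b5@11:R b4@14:L b1@15:R]
Beat 9 (R): throw ball3 h=3 -> lands@12:L; in-air after throw: [b2@10:L b5@11:R b3@12:L b4@14:L b1@15:R]
Beat 10 (L): throw ball2 h=3 -> lands@13:R; in-air after throw: [b5@11:R b3@12:L b2@13:R b4@14:L b1@15:R]
Beat 11 (R): throw ball5 h=9 -> lands@20:L; in-air after throw: [b3@12:L b2@13:R b4@14:L b1@15:R b5@20:L]
Ball 5: thrown@5 h=3 -> first land @8; rethrown@8 h=3 -> second land @11

Answer: 8 11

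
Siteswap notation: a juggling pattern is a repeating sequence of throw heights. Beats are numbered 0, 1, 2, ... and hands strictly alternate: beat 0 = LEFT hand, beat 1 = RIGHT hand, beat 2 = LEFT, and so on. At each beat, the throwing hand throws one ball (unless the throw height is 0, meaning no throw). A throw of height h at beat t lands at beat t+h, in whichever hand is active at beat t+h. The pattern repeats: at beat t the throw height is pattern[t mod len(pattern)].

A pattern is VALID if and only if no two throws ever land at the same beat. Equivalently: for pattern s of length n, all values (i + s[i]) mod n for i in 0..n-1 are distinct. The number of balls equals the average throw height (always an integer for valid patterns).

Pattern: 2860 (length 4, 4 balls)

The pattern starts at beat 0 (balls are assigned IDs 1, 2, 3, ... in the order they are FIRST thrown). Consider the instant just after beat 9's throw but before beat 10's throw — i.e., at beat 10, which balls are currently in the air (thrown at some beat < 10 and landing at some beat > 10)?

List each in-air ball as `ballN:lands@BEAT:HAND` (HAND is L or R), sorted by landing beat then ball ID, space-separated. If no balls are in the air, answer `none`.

Answer: ball3:lands@12:L ball4:lands@13:R ball2:lands@17:R

Derivation:
Beat 0 (L): throw ball1 h=2 -> lands@2:L; in-air after throw: [b1@2:L]
Beat 1 (R): throw ball2 h=8 -> lands@9:R; in-air after throw: [b1@2:L b2@9:R]
Beat 2 (L): throw ball1 h=6 -> lands@8:L; in-air after throw: [b1@8:L b2@9:R]
Beat 4 (L): throw ball3 h=2 -> lands@6:L; in-air after throw: [b3@6:L b1@8:L b2@9:R]
Beat 5 (R): throw ball4 h=8 -> lands@13:R; in-air after throw: [b3@6:L b1@8:L b2@9:R b4@13:R]
Beat 6 (L): throw ball3 h=6 -> lands@12:L; in-air after throw: [b1@8:L b2@9:R b3@12:L b4@13:R]
Beat 8 (L): throw ball1 h=2 -> lands@10:L; in-air after throw: [b2@9:R b1@10:L b3@12:L b4@13:R]
Beat 9 (R): throw ball2 h=8 -> lands@17:R; in-air after throw: [b1@10:L b3@12:L b4@13:R b2@17:R]
Beat 10 (L): throw ball1 h=6 -> lands@16:L; in-air after throw: [b3@12:L b4@13:R b1@16:L b2@17:R]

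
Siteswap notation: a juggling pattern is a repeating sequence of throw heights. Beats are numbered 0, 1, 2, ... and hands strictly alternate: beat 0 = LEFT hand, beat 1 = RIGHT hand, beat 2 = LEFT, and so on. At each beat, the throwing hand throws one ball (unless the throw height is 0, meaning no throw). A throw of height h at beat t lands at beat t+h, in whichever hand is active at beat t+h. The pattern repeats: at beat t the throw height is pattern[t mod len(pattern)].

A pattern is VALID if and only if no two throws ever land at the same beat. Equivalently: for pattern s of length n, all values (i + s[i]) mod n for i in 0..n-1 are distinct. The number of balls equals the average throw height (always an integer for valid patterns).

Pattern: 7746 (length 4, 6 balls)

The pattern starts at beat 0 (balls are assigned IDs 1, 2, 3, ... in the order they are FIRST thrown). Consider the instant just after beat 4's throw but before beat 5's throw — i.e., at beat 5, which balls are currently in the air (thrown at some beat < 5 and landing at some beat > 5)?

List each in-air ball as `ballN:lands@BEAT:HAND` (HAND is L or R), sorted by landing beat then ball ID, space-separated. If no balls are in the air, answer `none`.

Answer: ball3:lands@6:L ball1:lands@7:R ball2:lands@8:L ball4:lands@9:R ball5:lands@11:R

Derivation:
Beat 0 (L): throw ball1 h=7 -> lands@7:R; in-air after throw: [b1@7:R]
Beat 1 (R): throw ball2 h=7 -> lands@8:L; in-air after throw: [b1@7:R b2@8:L]
Beat 2 (L): throw ball3 h=4 -> lands@6:L; in-air after throw: [b3@6:L b1@7:R b2@8:L]
Beat 3 (R): throw ball4 h=6 -> lands@9:R; in-air after throw: [b3@6:L b1@7:R b2@8:L b4@9:R]
Beat 4 (L): throw ball5 h=7 -> lands@11:R; in-air after throw: [b3@6:L b1@7:R b2@8:L b4@9:R b5@11:R]
Beat 5 (R): throw ball6 h=7 -> lands@12:L; in-air after throw: [b3@6:L b1@7:R b2@8:L b4@9:R b5@11:R b6@12:L]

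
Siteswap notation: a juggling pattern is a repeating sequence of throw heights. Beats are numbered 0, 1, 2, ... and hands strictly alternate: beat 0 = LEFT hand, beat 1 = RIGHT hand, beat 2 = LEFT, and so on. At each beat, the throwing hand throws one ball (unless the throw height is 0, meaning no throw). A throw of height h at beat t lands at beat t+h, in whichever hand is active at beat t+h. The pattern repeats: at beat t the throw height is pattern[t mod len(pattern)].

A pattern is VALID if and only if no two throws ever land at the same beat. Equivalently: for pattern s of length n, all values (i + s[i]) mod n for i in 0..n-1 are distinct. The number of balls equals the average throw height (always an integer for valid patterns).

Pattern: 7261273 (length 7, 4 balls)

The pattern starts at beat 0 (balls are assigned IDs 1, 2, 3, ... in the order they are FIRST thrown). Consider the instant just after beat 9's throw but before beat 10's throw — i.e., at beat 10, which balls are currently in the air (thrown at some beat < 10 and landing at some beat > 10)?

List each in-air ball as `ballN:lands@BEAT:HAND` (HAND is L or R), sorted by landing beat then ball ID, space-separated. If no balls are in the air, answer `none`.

Beat 0 (L): throw ball1 h=7 -> lands@7:R; in-air after throw: [b1@7:R]
Beat 1 (R): throw ball2 h=2 -> lands@3:R; in-air after throw: [b2@3:R b1@7:R]
Beat 2 (L): throw ball3 h=6 -> lands@8:L; in-air after throw: [b2@3:R b1@7:R b3@8:L]
Beat 3 (R): throw ball2 h=1 -> lands@4:L; in-air after throw: [b2@4:L b1@7:R b3@8:L]
Beat 4 (L): throw ball2 h=2 -> lands@6:L; in-air after throw: [b2@6:L b1@7:R b3@8:L]
Beat 5 (R): throw ball4 h=7 -> lands@12:L; in-air after throw: [b2@6:L b1@7:R b3@8:L b4@12:L]
Beat 6 (L): throw ball2 h=3 -> lands@9:R; in-air after throw: [b1@7:R b3@8:L b2@9:R b4@12:L]
Beat 7 (R): throw ball1 h=7 -> lands@14:L; in-air after throw: [b3@8:L b2@9:R b4@12:L b1@14:L]
Beat 8 (L): throw ball3 h=2 -> lands@10:L; in-air after throw: [b2@9:R b3@10:L b4@12:L b1@14:L]
Beat 9 (R): throw ball2 h=6 -> lands@15:R; in-air after throw: [b3@10:L b4@12:L b1@14:L b2@15:R]
Beat 10 (L): throw ball3 h=1 -> lands@11:R; in-air after throw: [b3@11:R b4@12:L b1@14:L b2@15:R]

Answer: ball4:lands@12:L ball1:lands@14:L ball2:lands@15:R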